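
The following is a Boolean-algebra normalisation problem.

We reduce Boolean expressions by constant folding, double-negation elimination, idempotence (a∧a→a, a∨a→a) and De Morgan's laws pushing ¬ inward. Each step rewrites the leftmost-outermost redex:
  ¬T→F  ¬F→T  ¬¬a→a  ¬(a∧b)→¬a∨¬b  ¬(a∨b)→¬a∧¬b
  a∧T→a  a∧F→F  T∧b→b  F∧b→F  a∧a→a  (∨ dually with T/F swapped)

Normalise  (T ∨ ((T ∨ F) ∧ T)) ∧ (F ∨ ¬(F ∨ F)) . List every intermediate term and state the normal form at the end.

Answer: normal form = T  (in 6 steps)

Reduction:
  start: (T ∨ ((T ∨ F) ∧ T)) ∧ (F ∨ ¬(F ∨ F))
  [1] T ∧ (F ∨ ¬(F ∨ F))
  [2] F ∨ ¬(F ∨ F)
  [3] ¬(F ∨ F)
  [4] ¬F ∧ ¬F
  [5] ¬F
  [6] T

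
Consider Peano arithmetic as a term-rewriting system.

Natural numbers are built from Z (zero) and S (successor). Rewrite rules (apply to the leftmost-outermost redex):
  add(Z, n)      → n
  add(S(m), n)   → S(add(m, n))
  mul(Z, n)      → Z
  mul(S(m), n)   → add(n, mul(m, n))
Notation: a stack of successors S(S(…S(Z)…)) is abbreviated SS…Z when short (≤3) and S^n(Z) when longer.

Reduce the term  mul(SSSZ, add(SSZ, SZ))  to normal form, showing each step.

  start: mul(SSSZ, add(SSZ, SZ))
  [1] add(add(SSZ, SZ), mul(SSZ, add(SSZ, SZ)))
  [2] add(S(add(SZ, SZ)), mul(SSZ, add(SSZ, SZ)))
  [3] S(add(add(SZ, SZ), mul(SSZ, add(SSZ, SZ))))
  [4] S(add(S(add(Z, SZ)), mul(SSZ, add(SSZ, SZ))))
  [5] S(S(add(add(Z, SZ), mul(SSZ, add(SSZ, SZ)))))
  [6] S(S(add(SZ, mul(SSZ, add(SSZ, SZ)))))
  [7] S(S(S(add(Z, mul(SSZ, add(SSZ, SZ))))))
  [8] S(S(S(mul(SSZ, add(SSZ, SZ)))))
  [9] S(S(S(add(add(SSZ, SZ), mul(SZ, add(SSZ, SZ))))))
  [10] S(S(S(add(S(add(SZ, SZ)), mul(SZ, add(SSZ, SZ))))))
  [11] S(S(S(S(add(add(SZ, SZ), mul(SZ, add(SSZ, SZ)))))))
  [12] S(S(S(S(add(S(add(Z, SZ)), mul(SZ, add(SSZ, SZ)))))))
  [13] S(S(S(S(S(add(add(Z, SZ), mul(SZ, add(SSZ, SZ))))))))
  [14] S(S(S(S(S(add(SZ, mul(SZ, add(SSZ, SZ))))))))
  [15] S(S(S(S(S(S(add(Z, mul(SZ, add(SSZ, SZ)))))))))
  [16] S(S(S(S(S(S(mul(SZ, add(SSZ, SZ))))))))
  [17] S(S(S(S(S(S(add(add(SSZ, SZ), mul(Z, add(SSZ, SZ)))))))))
  [18] S(S(S(S(S(S(add(S(add(SZ, SZ)), mul(Z, add(SSZ, SZ)))))))))
  [19] S(S(S(S(S(S(S(add(add(SZ, SZ), mul(Z, add(SSZ, SZ))))))))))
  [20] S(S(S(S(S(S(S(add(S(add(Z, SZ)), mul(Z, add(SSZ, SZ))))))))))
  [21] S(S(S(S(S(S(S(S(add(add(Z, SZ), mul(Z, add(SSZ, SZ)))))))))))
  [22] S(S(S(S(S(S(S(S(add(SZ, mul(Z, add(SSZ, SZ)))))))))))
  [23] S(S(S(S(S(S(S(S(S(add(Z, mul(Z, add(SSZ, SZ))))))))))))
  [24] S(S(S(S(S(S(S(S(S(mul(Z, add(SSZ, SZ)))))))))))
  [25] S^9(Z)

Answer: normal form = S^9(Z)  (in 25 steps)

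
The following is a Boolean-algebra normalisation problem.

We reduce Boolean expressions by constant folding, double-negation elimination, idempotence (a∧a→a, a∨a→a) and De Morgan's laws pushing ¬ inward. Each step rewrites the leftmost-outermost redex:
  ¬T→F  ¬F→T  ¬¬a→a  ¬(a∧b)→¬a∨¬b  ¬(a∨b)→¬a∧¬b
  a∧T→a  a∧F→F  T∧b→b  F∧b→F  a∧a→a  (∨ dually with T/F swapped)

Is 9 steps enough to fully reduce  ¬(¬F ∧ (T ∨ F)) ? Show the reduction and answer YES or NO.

Answer: YES — reaches normal form F in 6 ≤ 9 steps

Working:
  start: ¬(¬F ∧ (T ∨ F))
  →1  ¬¬F ∨ ¬(T ∨ F)
  →2  F ∨ ¬(T ∨ F)
  →3  ¬(T ∨ F)
  →4  ¬T ∧ ¬F
  →5  F ∧ ¬F
  →6  F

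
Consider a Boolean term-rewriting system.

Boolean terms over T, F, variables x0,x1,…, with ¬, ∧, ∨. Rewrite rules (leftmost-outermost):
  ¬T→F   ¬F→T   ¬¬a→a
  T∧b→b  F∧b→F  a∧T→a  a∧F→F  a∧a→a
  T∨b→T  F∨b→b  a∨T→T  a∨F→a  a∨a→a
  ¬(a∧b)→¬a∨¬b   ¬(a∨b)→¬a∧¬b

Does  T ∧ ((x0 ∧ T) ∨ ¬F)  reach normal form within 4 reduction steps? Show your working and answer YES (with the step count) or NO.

Answer: YES — reaches normal form T in 4 ≤ 4 steps

Reduction:
  start: T ∧ ((x0 ∧ T) ∨ ¬F)
  →1  (x0 ∧ T) ∨ ¬F
  →2  x0 ∨ ¬F
  →3  x0 ∨ T
  →4  T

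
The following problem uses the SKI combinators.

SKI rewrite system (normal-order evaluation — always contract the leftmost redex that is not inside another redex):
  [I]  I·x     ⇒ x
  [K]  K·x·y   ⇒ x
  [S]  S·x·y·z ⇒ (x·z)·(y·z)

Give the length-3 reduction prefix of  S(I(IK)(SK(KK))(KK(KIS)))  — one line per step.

  start: S(I(IK)(SK(KK))(KK(KIS)))
  step 1: S(IK(SK(KK))(KK(KIS)))
  step 2: S(K(SK(KK))(KK(KIS)))
  step 3: S(SK(KK))

Answer: after 3 steps: S(SK(KK))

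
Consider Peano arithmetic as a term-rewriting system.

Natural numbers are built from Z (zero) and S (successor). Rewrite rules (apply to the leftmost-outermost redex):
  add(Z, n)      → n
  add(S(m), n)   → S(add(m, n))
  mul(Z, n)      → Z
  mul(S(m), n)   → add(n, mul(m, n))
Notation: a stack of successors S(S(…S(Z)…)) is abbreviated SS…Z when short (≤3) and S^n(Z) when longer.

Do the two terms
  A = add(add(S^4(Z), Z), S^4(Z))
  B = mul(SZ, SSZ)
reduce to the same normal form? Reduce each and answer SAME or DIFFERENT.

Answer: DIFFERENT — A ⇓ S^8(Z), B ⇓ SSZ

Derivation:
Term A:
  start: add(add(S^4(Z), Z), S^4(Z))
  step 1: add(S(add(SSSZ, Z)), S^4(Z))
  step 2: S(add(add(SSSZ, Z), S^4(Z)))
  step 3: S(add(S(add(SSZ, Z)), S^4(Z)))
  step 4: S(S(add(add(SSZ, Z), S^4(Z))))
  step 5: S(S(add(S(add(SZ, Z)), S^4(Z))))
  step 6: S(S(S(add(add(SZ, Z), S^4(Z)))))
  step 7: S(S(S(add(S(add(Z, Z)), S^4(Z)))))
  step 8: S(S(S(S(add(add(Z, Z), S^4(Z))))))
  step 9: S(S(S(S(add(Z, S^4(Z))))))
  step 10: S^8(Z)

Term B:
  start: mul(SZ, SSZ)
  step 1: add(SSZ, mul(Z, SSZ))
  step 2: S(add(SZ, mul(Z, SSZ)))
  step 3: S(S(add(Z, mul(Z, SSZ))))
  step 4: S(S(mul(Z, SSZ)))
  step 5: SSZ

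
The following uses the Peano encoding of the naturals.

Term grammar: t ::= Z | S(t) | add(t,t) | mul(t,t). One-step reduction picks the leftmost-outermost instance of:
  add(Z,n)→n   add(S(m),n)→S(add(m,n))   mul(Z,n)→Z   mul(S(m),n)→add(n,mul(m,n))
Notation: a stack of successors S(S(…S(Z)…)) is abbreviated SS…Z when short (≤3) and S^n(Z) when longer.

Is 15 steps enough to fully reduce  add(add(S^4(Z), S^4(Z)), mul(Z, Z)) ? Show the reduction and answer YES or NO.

Answer: YES — reaches normal form S^8(Z) in 15 ≤ 15 steps

Working:
  start: add(add(S^4(Z), S^4(Z)), mul(Z, Z))
  →1  add(S(add(SSSZ, S^4(Z))), mul(Z, Z))
  →2  S(add(add(SSSZ, S^4(Z)), mul(Z, Z)))
  →3  S(add(S(add(SSZ, S^4(Z))), mul(Z, Z)))
  →4  S(S(add(add(SSZ, S^4(Z)), mul(Z, Z))))
  →5  S(S(add(S(add(SZ, S^4(Z))), mul(Z, Z))))
  →6  S(S(S(add(add(SZ, S^4(Z)), mul(Z, Z)))))
  →7  S(S(S(add(S(add(Z, S^4(Z))), mul(Z, Z)))))
  →8  S(S(S(S(add(add(Z, S^4(Z)), mul(Z, Z))))))
  →9  S(S(S(S(add(S^4(Z), mul(Z, Z))))))
  →10  S(S(S(S(S(add(SSSZ, mul(Z, Z)))))))
  →11  S(S(S(S(S(S(add(SSZ, mul(Z, Z))))))))
  →12  S(S(S(S(S(S(S(add(SZ, mul(Z, Z)))))))))
  →13  S(S(S(S(S(S(S(S(add(Z, mul(Z, Z))))))))))
  →14  S(S(S(S(S(S(S(S(mul(Z, Z)))))))))
  →15  S^8(Z)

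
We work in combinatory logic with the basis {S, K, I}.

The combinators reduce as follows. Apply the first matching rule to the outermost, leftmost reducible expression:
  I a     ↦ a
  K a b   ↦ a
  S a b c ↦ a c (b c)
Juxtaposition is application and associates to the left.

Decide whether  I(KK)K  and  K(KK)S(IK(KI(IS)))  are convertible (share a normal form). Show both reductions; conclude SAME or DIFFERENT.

Term A:
  start: I(KK)K
  →1  KKK
  →2  K

Term B:
  start: K(KK)S(IK(KI(IS)))
  →1  KK(IK(KI(IS)))
  →2  K

Answer: SAME — A ⇓ K, B ⇓ K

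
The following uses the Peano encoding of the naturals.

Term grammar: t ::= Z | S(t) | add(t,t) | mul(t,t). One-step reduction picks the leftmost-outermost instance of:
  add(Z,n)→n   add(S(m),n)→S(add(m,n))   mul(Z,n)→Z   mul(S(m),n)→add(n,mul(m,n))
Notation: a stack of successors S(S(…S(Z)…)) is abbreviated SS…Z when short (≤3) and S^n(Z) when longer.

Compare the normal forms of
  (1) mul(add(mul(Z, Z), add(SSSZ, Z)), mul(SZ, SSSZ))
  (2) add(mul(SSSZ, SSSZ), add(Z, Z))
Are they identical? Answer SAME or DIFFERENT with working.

Term A:
  start: mul(add(mul(Z, Z), add(SSSZ, Z)), mul(SZ, SSSZ))
  →1  mul(add(Z, add(SSSZ, Z)), mul(SZ, SSSZ))
  →2  mul(add(SSSZ, Z), mul(SZ, SSSZ))
  →3  mul(S(add(SSZ, Z)), mul(SZ, SSSZ))
  →4  add(mul(SZ, SSSZ), mul(add(SSZ, Z), mul(SZ, SSSZ)))
  →5  add(add(SSSZ, mul(Z, SSSZ)), mul(add(SSZ, Z), mul(SZ, SSSZ)))
  →6  add(S(add(SSZ, mul(Z, SSSZ))), mul(add(SSZ, Z), mul(SZ, SSSZ)))
  →7  S(add(add(SSZ, mul(Z, SSSZ)), mul(add(SSZ, Z), mul(SZ, SSSZ))))
  →8  S(add(S(add(SZ, mul(Z, SSSZ))), mul(add(SSZ, Z), mul(SZ, SSSZ))))
  →9  S(S(add(add(SZ, mul(Z, SSSZ)), mul(add(SSZ, Z), mul(SZ, SSSZ)))))
  →10  S(S(add(S(add(Z, mul(Z, SSSZ))), mul(add(SSZ, Z), mul(SZ, SSSZ)))))
  →11  S(S(S(add(add(Z, mul(Z, SSSZ)), mul(add(SSZ, Z), mul(SZ, SSSZ))))))
  →12  S(S(S(add(mul(Z, SSSZ), mul(add(SSZ, Z), mul(SZ, SSSZ))))))
  →13  S(S(S(add(Z, mul(add(SSZ, Z), mul(SZ, SSSZ))))))
  →14  S(S(S(mul(add(SSZ, Z), mul(SZ, SSSZ)))))
  →15  S(S(S(mul(S(add(SZ, Z)), mul(SZ, SSSZ)))))
  →16  S(S(S(add(mul(SZ, SSSZ), mul(add(SZ, Z), mul(SZ, SSSZ))))))
  →17  S(S(S(add(add(SSSZ, mul(Z, SSSZ)), mul(add(SZ, Z), mul(SZ, SSSZ))))))
  →18  S(S(S(add(S(add(SSZ, mul(Z, SSSZ))), mul(add(SZ, Z), mul(SZ, SSSZ))))))
  →19  S(S(S(S(add(add(SSZ, mul(Z, SSSZ)), mul(add(SZ, Z), mul(SZ, SSSZ)))))))
  →20  S(S(S(S(add(S(add(SZ, mul(Z, SSSZ))), mul(add(SZ, Z), mul(SZ, SSSZ)))))))
  →21  S(S(S(S(S(add(add(SZ, mul(Z, SSSZ)), mul(add(SZ, Z), mul(SZ, SSSZ))))))))
  →22  S(S(S(S(S(add(S(add(Z, mul(Z, SSSZ))), mul(add(SZ, Z), mul(SZ, SSSZ))))))))
  →23  S(S(S(S(S(S(add(add(Z, mul(Z, SSSZ)), mul(add(SZ, Z), mul(SZ, SSSZ)))))))))
  →24  S(S(S(S(S(S(add(mul(Z, SSSZ), mul(add(SZ, Z), mul(SZ, SSSZ)))))))))
  →25  S(S(S(S(S(S(add(Z, mul(add(SZ, Z), mul(SZ, SSSZ)))))))))
  →26  S(S(S(S(S(S(mul(add(SZ, Z), mul(SZ, SSSZ))))))))
  →27  S(S(S(S(S(S(mul(S(add(Z, Z)), mul(SZ, SSSZ))))))))
  →28  S(S(S(S(S(S(add(mul(SZ, SSSZ), mul(add(Z, Z), mul(SZ, SSSZ)))))))))
  →29  S(S(S(S(S(S(add(add(SSSZ, mul(Z, SSSZ)), mul(add(Z, Z), mul(SZ, SSSZ)))))))))
  →30  S(S(S(S(S(S(add(S(add(SSZ, mul(Z, SSSZ))), mul(add(Z, Z), mul(SZ, SSSZ)))))))))
  →31  S(S(S(S(S(S(S(add(add(SSZ, mul(Z, SSSZ)), mul(add(Z, Z), mul(SZ, SSSZ))))))))))
  →32  S(S(S(S(S(S(S(add(S(add(SZ, mul(Z, SSSZ))), mul(add(Z, Z), mul(SZ, SSSZ))))))))))
  →33  S(S(S(S(S(S(S(S(add(add(SZ, mul(Z, SSSZ)), mul(add(Z, Z), mul(SZ, SSSZ)))))))))))
  →34  S(S(S(S(S(S(S(S(add(S(add(Z, mul(Z, SSSZ))), mul(add(Z, Z), mul(SZ, SSSZ)))))))))))
  →35  S(S(S(S(S(S(S(S(S(add(add(Z, mul(Z, SSSZ)), mul(add(Z, Z), mul(SZ, SSSZ))))))))))))
  →36  S(S(S(S(S(S(S(S(S(add(mul(Z, SSSZ), mul(add(Z, Z), mul(SZ, SSSZ))))))))))))
  →37  S(S(S(S(S(S(S(S(S(add(Z, mul(add(Z, Z), mul(SZ, SSSZ))))))))))))
  →38  S(S(S(S(S(S(S(S(S(mul(add(Z, Z), mul(SZ, SSSZ)))))))))))
  →39  S(S(S(S(S(S(S(S(S(mul(Z, mul(SZ, SSSZ)))))))))))
  →40  S^9(Z)

Term B:
  start: add(mul(SSSZ, SSSZ), add(Z, Z))
  →1  add(add(SSSZ, mul(SSZ, SSSZ)), add(Z, Z))
  →2  add(S(add(SSZ, mul(SSZ, SSSZ))), add(Z, Z))
  →3  S(add(add(SSZ, mul(SSZ, SSSZ)), add(Z, Z)))
  →4  S(add(S(add(SZ, mul(SSZ, SSSZ))), add(Z, Z)))
  →5  S(S(add(add(SZ, mul(SSZ, SSSZ)), add(Z, Z))))
  →6  S(S(add(S(add(Z, mul(SSZ, SSSZ))), add(Z, Z))))
  →7  S(S(S(add(add(Z, mul(SSZ, SSSZ)), add(Z, Z)))))
  →8  S(S(S(add(mul(SSZ, SSSZ), add(Z, Z)))))
  →9  S(S(S(add(add(SSSZ, mul(SZ, SSSZ)), add(Z, Z)))))
  →10  S(S(S(add(S(add(SSZ, mul(SZ, SSSZ))), add(Z, Z)))))
  →11  S(S(S(S(add(add(SSZ, mul(SZ, SSSZ)), add(Z, Z))))))
  →12  S(S(S(S(add(S(add(SZ, mul(SZ, SSSZ))), add(Z, Z))))))
  →13  S(S(S(S(S(add(add(SZ, mul(SZ, SSSZ)), add(Z, Z)))))))
  →14  S(S(S(S(S(add(S(add(Z, mul(SZ, SSSZ))), add(Z, Z)))))))
  →15  S(S(S(S(S(S(add(add(Z, mul(SZ, SSSZ)), add(Z, Z))))))))
  →16  S(S(S(S(S(S(add(mul(SZ, SSSZ), add(Z, Z))))))))
  →17  S(S(S(S(S(S(add(add(SSSZ, mul(Z, SSSZ)), add(Z, Z))))))))
  →18  S(S(S(S(S(S(add(S(add(SSZ, mul(Z, SSSZ))), add(Z, Z))))))))
  →19  S(S(S(S(S(S(S(add(add(SSZ, mul(Z, SSSZ)), add(Z, Z)))))))))
  →20  S(S(S(S(S(S(S(add(S(add(SZ, mul(Z, SSSZ))), add(Z, Z)))))))))
  →21  S(S(S(S(S(S(S(S(add(add(SZ, mul(Z, SSSZ)), add(Z, Z))))))))))
  →22  S(S(S(S(S(S(S(S(add(S(add(Z, mul(Z, SSSZ))), add(Z, Z))))))))))
  →23  S(S(S(S(S(S(S(S(S(add(add(Z, mul(Z, SSSZ)), add(Z, Z)))))))))))
  →24  S(S(S(S(S(S(S(S(S(add(mul(Z, SSSZ), add(Z, Z)))))))))))
  →25  S(S(S(S(S(S(S(S(S(add(Z, add(Z, Z)))))))))))
  →26  S(S(S(S(S(S(S(S(S(add(Z, Z))))))))))
  →27  S^9(Z)

Answer: SAME — A ⇓ S^9(Z), B ⇓ S^9(Z)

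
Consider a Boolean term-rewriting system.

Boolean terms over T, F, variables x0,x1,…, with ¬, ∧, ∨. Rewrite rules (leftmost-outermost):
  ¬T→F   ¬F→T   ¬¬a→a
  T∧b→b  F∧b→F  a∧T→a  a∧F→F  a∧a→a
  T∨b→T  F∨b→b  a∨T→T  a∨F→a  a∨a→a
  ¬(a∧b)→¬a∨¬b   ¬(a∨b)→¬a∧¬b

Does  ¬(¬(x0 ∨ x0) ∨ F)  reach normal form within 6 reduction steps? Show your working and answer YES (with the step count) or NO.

Answer: YES — reaches normal form x0 in 5 ≤ 6 steps

Reduction:
  start: ¬(¬(x0 ∨ x0) ∨ F)
  [1] ¬¬(x0 ∨ x0) ∧ ¬F
  [2] (x0 ∨ x0) ∧ ¬F
  [3] x0 ∧ ¬F
  [4] x0 ∧ T
  [5] x0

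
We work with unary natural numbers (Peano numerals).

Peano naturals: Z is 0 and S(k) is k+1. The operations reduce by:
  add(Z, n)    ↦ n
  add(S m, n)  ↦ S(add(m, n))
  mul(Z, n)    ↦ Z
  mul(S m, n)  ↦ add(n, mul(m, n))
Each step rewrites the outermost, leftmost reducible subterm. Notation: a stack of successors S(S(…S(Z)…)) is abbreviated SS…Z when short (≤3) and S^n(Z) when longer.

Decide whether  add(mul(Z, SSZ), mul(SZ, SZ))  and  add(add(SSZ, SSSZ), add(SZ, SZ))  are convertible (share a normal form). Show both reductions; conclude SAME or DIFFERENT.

Answer: DIFFERENT — A ⇓ SZ, B ⇓ S^7(Z)

Reduction:
Term A:
  start: add(mul(Z, SSZ), mul(SZ, SZ))
  step 1: add(Z, mul(SZ, SZ))
  step 2: mul(SZ, SZ)
  step 3: add(SZ, mul(Z, SZ))
  step 4: S(add(Z, mul(Z, SZ)))
  step 5: S(mul(Z, SZ))
  step 6: SZ

Term B:
  start: add(add(SSZ, SSSZ), add(SZ, SZ))
  step 1: add(S(add(SZ, SSSZ)), add(SZ, SZ))
  step 2: S(add(add(SZ, SSSZ), add(SZ, SZ)))
  step 3: S(add(S(add(Z, SSSZ)), add(SZ, SZ)))
  step 4: S(S(add(add(Z, SSSZ), add(SZ, SZ))))
  step 5: S(S(add(SSSZ, add(SZ, SZ))))
  step 6: S(S(S(add(SSZ, add(SZ, SZ)))))
  step 7: S(S(S(S(add(SZ, add(SZ, SZ))))))
  step 8: S(S(S(S(S(add(Z, add(SZ, SZ)))))))
  step 9: S(S(S(S(S(add(SZ, SZ))))))
  step 10: S(S(S(S(S(S(add(Z, SZ)))))))
  step 11: S^7(Z)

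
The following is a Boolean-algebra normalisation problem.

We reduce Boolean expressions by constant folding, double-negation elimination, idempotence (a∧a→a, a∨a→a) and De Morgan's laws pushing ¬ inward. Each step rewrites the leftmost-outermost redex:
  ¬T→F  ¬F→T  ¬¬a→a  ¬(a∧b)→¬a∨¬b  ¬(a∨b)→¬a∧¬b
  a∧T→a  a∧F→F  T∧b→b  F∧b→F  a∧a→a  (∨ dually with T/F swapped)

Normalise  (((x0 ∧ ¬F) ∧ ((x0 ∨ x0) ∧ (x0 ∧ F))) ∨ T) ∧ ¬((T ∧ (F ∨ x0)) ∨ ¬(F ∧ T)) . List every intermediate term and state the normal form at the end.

  start: (((x0 ∧ ¬F) ∧ ((x0 ∨ x0) ∧ (x0 ∧ F))) ∨ T) ∧ ¬((T ∧ (F ∨ x0)) ∨ ¬(F ∧ T))
  →1  T ∧ ¬((T ∧ (F ∨ x0)) ∨ ¬(F ∧ T))
  →2  ¬((T ∧ (F ∨ x0)) ∨ ¬(F ∧ T))
  →3  ¬(T ∧ (F ∨ x0)) ∧ ¬¬(F ∧ T)
  →4  (¬T ∨ ¬(F ∨ x0)) ∧ ¬¬(F ∧ T)
  →5  (F ∨ ¬(F ∨ x0)) ∧ ¬¬(F ∧ T)
  →6  ¬(F ∨ x0) ∧ ¬¬(F ∧ T)
  →7  (¬F ∧ ¬x0) ∧ ¬¬(F ∧ T)
  →8  (T ∧ ¬x0) ∧ ¬¬(F ∧ T)
  →9  ¬x0 ∧ ¬¬(F ∧ T)
  →10  ¬x0 ∧ (F ∧ T)
  →11  ¬x0 ∧ F
  →12  F

Answer: normal form = F  (in 12 steps)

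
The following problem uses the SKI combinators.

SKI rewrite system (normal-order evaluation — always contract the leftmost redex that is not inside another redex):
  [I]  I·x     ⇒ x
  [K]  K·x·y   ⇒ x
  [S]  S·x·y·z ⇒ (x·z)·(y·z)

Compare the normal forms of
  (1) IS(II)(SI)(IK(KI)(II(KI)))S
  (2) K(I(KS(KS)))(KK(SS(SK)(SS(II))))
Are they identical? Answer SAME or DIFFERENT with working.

Answer: SAME — A ⇓ S, B ⇓ S

Derivation:
Term A:
  start: IS(II)(SI)(IK(KI)(II(KI)))S
  [1] S(II)(SI)(IK(KI)(II(KI)))S
  [2] II(IK(KI)(II(KI)))(SI(IK(KI)(II(KI))))S
  [3] I(IK(KI)(II(KI)))(SI(IK(KI)(II(KI))))S
  [4] IK(KI)(II(KI))(SI(IK(KI)(II(KI))))S
  [5] K(KI)(II(KI))(SI(IK(KI)(II(KI))))S
  [6] KI(SI(IK(KI)(II(KI))))S
  [7] IS
  [8] S

Term B:
  start: K(I(KS(KS)))(KK(SS(SK)(SS(II))))
  [1] I(KS(KS))
  [2] KS(KS)
  [3] S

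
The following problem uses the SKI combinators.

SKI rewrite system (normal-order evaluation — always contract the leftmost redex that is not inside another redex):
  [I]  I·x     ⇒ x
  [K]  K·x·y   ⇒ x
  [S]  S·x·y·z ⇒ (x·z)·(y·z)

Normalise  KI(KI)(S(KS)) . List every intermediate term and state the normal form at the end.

Answer: normal form = S(KS)  (in 2 steps)

Working:
  start: KI(KI)(S(KS))
  [1] I(S(KS))
  [2] S(KS)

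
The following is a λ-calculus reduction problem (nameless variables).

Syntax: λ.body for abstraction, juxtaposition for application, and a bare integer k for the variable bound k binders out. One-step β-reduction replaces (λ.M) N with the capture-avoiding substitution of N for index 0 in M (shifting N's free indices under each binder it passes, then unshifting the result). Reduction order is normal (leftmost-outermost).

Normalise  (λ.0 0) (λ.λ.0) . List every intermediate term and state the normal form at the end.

  start: (λ.0 0) (λ.λ.0)
  →1  (λ.λ.0) (λ.λ.0)
  →2  λ.0

Answer: normal form = λ.0  (in 2 steps)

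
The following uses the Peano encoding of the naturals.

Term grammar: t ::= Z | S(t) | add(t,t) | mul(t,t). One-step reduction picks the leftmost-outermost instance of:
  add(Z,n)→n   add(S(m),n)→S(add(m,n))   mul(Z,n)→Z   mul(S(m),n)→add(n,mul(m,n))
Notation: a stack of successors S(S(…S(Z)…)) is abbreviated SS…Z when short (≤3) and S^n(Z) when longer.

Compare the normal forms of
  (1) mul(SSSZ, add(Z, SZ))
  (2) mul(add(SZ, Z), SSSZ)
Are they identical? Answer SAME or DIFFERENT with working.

Term A:
  start: mul(SSSZ, add(Z, SZ))
  [1] add(add(Z, SZ), mul(SSZ, add(Z, SZ)))
  [2] add(SZ, mul(SSZ, add(Z, SZ)))
  [3] S(add(Z, mul(SSZ, add(Z, SZ))))
  [4] S(mul(SSZ, add(Z, SZ)))
  [5] S(add(add(Z, SZ), mul(SZ, add(Z, SZ))))
  [6] S(add(SZ, mul(SZ, add(Z, SZ))))
  [7] S(S(add(Z, mul(SZ, add(Z, SZ)))))
  [8] S(S(mul(SZ, add(Z, SZ))))
  [9] S(S(add(add(Z, SZ), mul(Z, add(Z, SZ)))))
  [10] S(S(add(SZ, mul(Z, add(Z, SZ)))))
  [11] S(S(S(add(Z, mul(Z, add(Z, SZ))))))
  [12] S(S(S(mul(Z, add(Z, SZ)))))
  [13] SSSZ

Term B:
  start: mul(add(SZ, Z), SSSZ)
  [1] mul(S(add(Z, Z)), SSSZ)
  [2] add(SSSZ, mul(add(Z, Z), SSSZ))
  [3] S(add(SSZ, mul(add(Z, Z), SSSZ)))
  [4] S(S(add(SZ, mul(add(Z, Z), SSSZ))))
  [5] S(S(S(add(Z, mul(add(Z, Z), SSSZ)))))
  [6] S(S(S(mul(add(Z, Z), SSSZ))))
  [7] S(S(S(mul(Z, SSSZ))))
  [8] SSSZ

Answer: SAME — A ⇓ SSSZ, B ⇓ SSSZ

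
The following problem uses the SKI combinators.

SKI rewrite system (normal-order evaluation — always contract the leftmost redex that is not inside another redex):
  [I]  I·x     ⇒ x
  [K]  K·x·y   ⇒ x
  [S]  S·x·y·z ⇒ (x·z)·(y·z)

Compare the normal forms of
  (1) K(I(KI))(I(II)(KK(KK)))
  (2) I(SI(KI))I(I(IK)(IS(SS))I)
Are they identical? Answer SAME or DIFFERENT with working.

Term A:
  start: K(I(KI))(I(II)(KK(KK)))
  step 1: I(KI)
  step 2: KI

Term B:
  start: I(SI(KI))I(I(IK)(IS(SS))I)
  step 1: SI(KI)I(I(IK)(IS(SS))I)
  step 2: II(KII)(I(IK)(IS(SS))I)
  step 3: I(KII)(I(IK)(IS(SS))I)
  step 4: KII(I(IK)(IS(SS))I)
  step 5: I(I(IK)(IS(SS))I)
  step 6: I(IK)(IS(SS))I
  step 7: IK(IS(SS))I
  step 8: K(IS(SS))I
  step 9: IS(SS)
  step 10: S(SS)

Answer: DIFFERENT — A ⇓ KI, B ⇓ S(SS)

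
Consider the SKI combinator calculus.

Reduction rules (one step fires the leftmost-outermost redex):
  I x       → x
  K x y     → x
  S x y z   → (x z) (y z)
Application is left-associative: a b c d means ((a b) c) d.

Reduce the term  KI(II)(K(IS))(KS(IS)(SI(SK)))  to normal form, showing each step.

Answer: normal form = S  (in 4 steps)

Derivation:
  start: KI(II)(K(IS))(KS(IS)(SI(SK)))
  step 1: I(K(IS))(KS(IS)(SI(SK)))
  step 2: K(IS)(KS(IS)(SI(SK)))
  step 3: IS
  step 4: S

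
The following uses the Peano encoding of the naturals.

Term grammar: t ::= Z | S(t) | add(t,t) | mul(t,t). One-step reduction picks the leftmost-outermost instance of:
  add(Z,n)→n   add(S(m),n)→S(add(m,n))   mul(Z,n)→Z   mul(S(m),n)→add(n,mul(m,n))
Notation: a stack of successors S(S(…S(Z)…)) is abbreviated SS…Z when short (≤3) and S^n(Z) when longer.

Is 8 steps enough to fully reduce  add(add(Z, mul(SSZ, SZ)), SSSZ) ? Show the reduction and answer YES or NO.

  start: add(add(Z, mul(SSZ, SZ)), SSSZ)
  →1  add(mul(SSZ, SZ), SSSZ)
  →2  add(add(SZ, mul(SZ, SZ)), SSSZ)
  →3  add(S(add(Z, mul(SZ, SZ))), SSSZ)
  →4  S(add(add(Z, mul(SZ, SZ)), SSSZ))
  →5  S(add(mul(SZ, SZ), SSSZ))
  →6  S(add(add(SZ, mul(Z, SZ)), SSSZ))
  →7  S(add(S(add(Z, mul(Z, SZ))), SSSZ))
  →8  S(S(add(add(Z, mul(Z, SZ)), SSSZ)))

Answer: NO — after 8 steps the term is S(S(add(add(Z, mul(Z, SZ)), SSSZ))), not yet normal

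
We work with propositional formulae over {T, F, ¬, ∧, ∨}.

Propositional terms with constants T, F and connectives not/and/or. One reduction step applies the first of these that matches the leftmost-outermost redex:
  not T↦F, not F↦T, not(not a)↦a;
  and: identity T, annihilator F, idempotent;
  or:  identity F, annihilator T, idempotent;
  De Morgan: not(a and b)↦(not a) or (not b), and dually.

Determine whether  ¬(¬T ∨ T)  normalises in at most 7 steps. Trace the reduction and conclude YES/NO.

Answer: YES — reaches normal form F in 4 ≤ 7 steps

Reduction:
  start: ¬(¬T ∨ T)
  step 1: ¬¬T ∧ ¬T
  step 2: T ∧ ¬T
  step 3: ¬T
  step 4: F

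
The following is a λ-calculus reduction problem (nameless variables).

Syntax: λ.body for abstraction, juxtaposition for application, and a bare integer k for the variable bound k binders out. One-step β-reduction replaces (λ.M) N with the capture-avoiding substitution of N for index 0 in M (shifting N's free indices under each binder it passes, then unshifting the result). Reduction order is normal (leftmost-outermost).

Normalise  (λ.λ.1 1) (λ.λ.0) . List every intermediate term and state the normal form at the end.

Answer: normal form = λ.λ.0  (in 2 steps)

Reduction:
  start: (λ.λ.1 1) (λ.λ.0)
  →1  λ.(λ.λ.0) (λ.λ.0)
  →2  λ.λ.0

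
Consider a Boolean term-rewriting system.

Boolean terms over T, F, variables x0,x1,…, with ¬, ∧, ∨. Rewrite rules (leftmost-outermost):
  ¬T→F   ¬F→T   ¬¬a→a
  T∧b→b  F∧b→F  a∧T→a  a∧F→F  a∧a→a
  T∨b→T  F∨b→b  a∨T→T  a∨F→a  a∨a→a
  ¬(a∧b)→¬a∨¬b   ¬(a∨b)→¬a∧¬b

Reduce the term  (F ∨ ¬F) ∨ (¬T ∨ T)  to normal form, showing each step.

  start: (F ∨ ¬F) ∨ (¬T ∨ T)
  →1  ¬F ∨ (¬T ∨ T)
  →2  T ∨ (¬T ∨ T)
  →3  T

Answer: normal form = T  (in 3 steps)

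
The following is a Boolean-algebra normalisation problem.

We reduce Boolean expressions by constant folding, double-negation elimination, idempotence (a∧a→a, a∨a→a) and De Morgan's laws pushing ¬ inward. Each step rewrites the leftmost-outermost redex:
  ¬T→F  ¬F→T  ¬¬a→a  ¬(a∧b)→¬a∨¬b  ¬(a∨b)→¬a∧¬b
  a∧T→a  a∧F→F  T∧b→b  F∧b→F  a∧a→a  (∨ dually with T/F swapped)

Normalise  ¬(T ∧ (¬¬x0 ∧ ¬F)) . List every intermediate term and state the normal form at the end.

  start: ¬(T ∧ (¬¬x0 ∧ ¬F))
  [1] ¬T ∨ ¬(¬¬x0 ∧ ¬F)
  [2] F ∨ ¬(¬¬x0 ∧ ¬F)
  [3] ¬(¬¬x0 ∧ ¬F)
  [4] ¬¬¬x0 ∨ ¬¬F
  [5] ¬x0 ∨ ¬¬F
  [6] ¬x0 ∨ F
  [7] ¬x0

Answer: normal form = ¬x0  (in 7 steps)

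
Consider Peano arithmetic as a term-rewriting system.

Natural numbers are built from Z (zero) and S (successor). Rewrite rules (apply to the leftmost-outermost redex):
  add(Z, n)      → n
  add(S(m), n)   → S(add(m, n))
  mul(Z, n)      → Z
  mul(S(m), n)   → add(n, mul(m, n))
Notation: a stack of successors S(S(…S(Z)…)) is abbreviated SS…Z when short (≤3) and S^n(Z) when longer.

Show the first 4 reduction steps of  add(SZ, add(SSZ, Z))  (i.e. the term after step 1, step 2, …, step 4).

  start: add(SZ, add(SSZ, Z))
  step 1: S(add(Z, add(SSZ, Z)))
  step 2: S(add(SSZ, Z))
  step 3: S(S(add(SZ, Z)))
  step 4: S(S(S(add(Z, Z))))

Answer: after 4 steps: S(S(S(add(Z, Z))))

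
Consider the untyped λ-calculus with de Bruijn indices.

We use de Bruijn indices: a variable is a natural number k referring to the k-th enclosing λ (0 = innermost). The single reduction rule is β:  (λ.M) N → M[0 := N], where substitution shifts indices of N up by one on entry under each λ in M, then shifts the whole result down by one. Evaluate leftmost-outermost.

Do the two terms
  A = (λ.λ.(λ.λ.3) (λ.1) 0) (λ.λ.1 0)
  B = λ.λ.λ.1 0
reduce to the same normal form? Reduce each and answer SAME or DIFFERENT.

Term A:
  start: (λ.λ.(λ.λ.3) (λ.1) 0) (λ.λ.1 0)
  [1] λ.(λ.λ.λ.λ.1 0) (λ.1) 0
  [2] λ.(λ.λ.λ.1 0) 0
  [3] λ.λ.λ.1 0

Term B:
  start: λ.λ.λ.1 0

Answer: SAME — A ⇓ λ.λ.λ.1 0, B ⇓ λ.λ.λ.1 0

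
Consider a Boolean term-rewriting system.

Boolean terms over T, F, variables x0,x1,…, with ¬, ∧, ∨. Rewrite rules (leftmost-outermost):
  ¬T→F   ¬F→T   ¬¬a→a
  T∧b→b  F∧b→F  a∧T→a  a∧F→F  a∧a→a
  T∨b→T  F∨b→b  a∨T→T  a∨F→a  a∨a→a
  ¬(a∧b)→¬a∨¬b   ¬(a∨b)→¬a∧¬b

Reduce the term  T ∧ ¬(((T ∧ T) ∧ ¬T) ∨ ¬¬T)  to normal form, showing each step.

  start: T ∧ ¬(((T ∧ T) ∧ ¬T) ∨ ¬¬T)
  step 1: ¬(((T ∧ T) ∧ ¬T) ∨ ¬¬T)
  step 2: ¬((T ∧ T) ∧ ¬T) ∧ ¬¬¬T
  step 3: (¬(T ∧ T) ∨ ¬¬T) ∧ ¬¬¬T
  step 4: ((¬T ∨ ¬T) ∨ ¬¬T) ∧ ¬¬¬T
  step 5: (¬T ∨ ¬¬T) ∧ ¬¬¬T
  step 6: (F ∨ ¬¬T) ∧ ¬¬¬T
  step 7: ¬¬T ∧ ¬¬¬T
  step 8: T ∧ ¬¬¬T
  step 9: ¬¬¬T
  step 10: ¬T
  step 11: F

Answer: normal form = F  (in 11 steps)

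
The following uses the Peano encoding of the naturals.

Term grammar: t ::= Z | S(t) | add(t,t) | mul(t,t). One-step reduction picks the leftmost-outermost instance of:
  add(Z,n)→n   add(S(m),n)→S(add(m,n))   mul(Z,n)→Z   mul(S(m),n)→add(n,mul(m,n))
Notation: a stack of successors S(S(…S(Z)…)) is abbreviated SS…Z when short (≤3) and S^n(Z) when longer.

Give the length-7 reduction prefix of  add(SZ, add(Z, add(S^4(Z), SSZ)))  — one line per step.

  start: add(SZ, add(Z, add(S^4(Z), SSZ)))
  [1] S(add(Z, add(Z, add(S^4(Z), SSZ))))
  [2] S(add(Z, add(S^4(Z), SSZ)))
  [3] S(add(S^4(Z), SSZ))
  [4] S(S(add(SSSZ, SSZ)))
  [5] S(S(S(add(SSZ, SSZ))))
  [6] S(S(S(S(add(SZ, SSZ)))))
  [7] S(S(S(S(S(add(Z, SSZ))))))

Answer: after 7 steps: S(S(S(S(S(add(Z, SSZ))))))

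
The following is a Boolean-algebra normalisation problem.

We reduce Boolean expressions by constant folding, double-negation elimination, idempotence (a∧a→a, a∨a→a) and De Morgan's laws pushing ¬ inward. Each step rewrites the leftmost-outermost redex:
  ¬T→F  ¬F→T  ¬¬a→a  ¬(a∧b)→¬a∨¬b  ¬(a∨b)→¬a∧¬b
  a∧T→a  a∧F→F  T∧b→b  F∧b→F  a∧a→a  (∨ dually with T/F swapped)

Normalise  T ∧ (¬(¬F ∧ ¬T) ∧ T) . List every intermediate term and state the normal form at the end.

  start: T ∧ (¬(¬F ∧ ¬T) ∧ T)
  step 1: ¬(¬F ∧ ¬T) ∧ T
  step 2: ¬(¬F ∧ ¬T)
  step 3: ¬¬F ∨ ¬¬T
  step 4: F ∨ ¬¬T
  step 5: ¬¬T
  step 6: T

Answer: normal form = T  (in 6 steps)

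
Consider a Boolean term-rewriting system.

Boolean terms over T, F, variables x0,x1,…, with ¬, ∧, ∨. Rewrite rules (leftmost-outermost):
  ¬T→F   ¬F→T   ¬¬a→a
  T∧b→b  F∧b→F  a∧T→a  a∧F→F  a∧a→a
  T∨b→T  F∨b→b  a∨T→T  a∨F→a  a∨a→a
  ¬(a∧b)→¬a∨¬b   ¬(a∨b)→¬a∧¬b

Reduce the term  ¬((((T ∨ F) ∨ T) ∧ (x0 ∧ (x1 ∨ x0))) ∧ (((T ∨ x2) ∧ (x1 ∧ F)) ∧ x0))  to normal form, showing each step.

Answer: normal form = T  (in 21 steps)

Working:
  start: ¬((((T ∨ F) ∨ T) ∧ (x0 ∧ (x1 ∨ x0))) ∧ (((T ∨ x2) ∧ (x1 ∧ F)) ∧ x0))
  →1  ¬(((T ∨ F) ∨ T) ∧ (x0 ∧ (x1 ∨ x0))) ∨ ¬(((T ∨ x2) ∧ (x1 ∧ F)) ∧ x0)
  →2  (¬((T ∨ F) ∨ T) ∨ ¬(x0 ∧ (x1 ∨ x0))) ∨ ¬(((T ∨ x2) ∧ (x1 ∧ F)) ∧ x0)
  →3  ((¬(T ∨ F) ∧ ¬T) ∨ ¬(x0 ∧ (x1 ∨ x0))) ∨ ¬(((T ∨ x2) ∧ (x1 ∧ F)) ∧ x0)
  →4  (((¬T ∧ ¬F) ∧ ¬T) ∨ ¬(x0 ∧ (x1 ∨ x0))) ∨ ¬(((T ∨ x2) ∧ (x1 ∧ F)) ∧ x0)
  →5  (((F ∧ ¬F) ∧ ¬T) ∨ ¬(x0 ∧ (x1 ∨ x0))) ∨ ¬(((T ∨ x2) ∧ (x1 ∧ F)) ∧ x0)
  →6  ((F ∧ ¬T) ∨ ¬(x0 ∧ (x1 ∨ x0))) ∨ ¬(((T ∨ x2) ∧ (x1 ∧ F)) ∧ x0)
  →7  (F ∨ ¬(x0 ∧ (x1 ∨ x0))) ∨ ¬(((T ∨ x2) ∧ (x1 ∧ F)) ∧ x0)
  →8  ¬(x0 ∧ (x1 ∨ x0)) ∨ ¬(((T ∨ x2) ∧ (x1 ∧ F)) ∧ x0)
  →9  (¬x0 ∨ ¬(x1 ∨ x0)) ∨ ¬(((T ∨ x2) ∧ (x1 ∧ F)) ∧ x0)
  →10  (¬x0 ∨ (¬x1 ∧ ¬x0)) ∨ ¬(((T ∨ x2) ∧ (x1 ∧ F)) ∧ x0)
  →11  (¬x0 ∨ (¬x1 ∧ ¬x0)) ∨ (¬((T ∨ x2) ∧ (x1 ∧ F)) ∨ ¬x0)
  →12  (¬x0 ∨ (¬x1 ∧ ¬x0)) ∨ ((¬(T ∨ x2) ∨ ¬(x1 ∧ F)) ∨ ¬x0)
  →13  (¬x0 ∨ (¬x1 ∧ ¬x0)) ∨ (((¬T ∧ ¬x2) ∨ ¬(x1 ∧ F)) ∨ ¬x0)
  →14  (¬x0 ∨ (¬x1 ∧ ¬x0)) ∨ (((F ∧ ¬x2) ∨ ¬(x1 ∧ F)) ∨ ¬x0)
  →15  (¬x0 ∨ (¬x1 ∧ ¬x0)) ∨ ((F ∨ ¬(x1 ∧ F)) ∨ ¬x0)
  →16  (¬x0 ∨ (¬x1 ∧ ¬x0)) ∨ (¬(x1 ∧ F) ∨ ¬x0)
  →17  (¬x0 ∨ (¬x1 ∧ ¬x0)) ∨ ((¬x1 ∨ ¬F) ∨ ¬x0)
  →18  (¬x0 ∨ (¬x1 ∧ ¬x0)) ∨ ((¬x1 ∨ T) ∨ ¬x0)
  →19  (¬x0 ∨ (¬x1 ∧ ¬x0)) ∨ (T ∨ ¬x0)
  →20  (¬x0 ∨ (¬x1 ∧ ¬x0)) ∨ T
  →21  T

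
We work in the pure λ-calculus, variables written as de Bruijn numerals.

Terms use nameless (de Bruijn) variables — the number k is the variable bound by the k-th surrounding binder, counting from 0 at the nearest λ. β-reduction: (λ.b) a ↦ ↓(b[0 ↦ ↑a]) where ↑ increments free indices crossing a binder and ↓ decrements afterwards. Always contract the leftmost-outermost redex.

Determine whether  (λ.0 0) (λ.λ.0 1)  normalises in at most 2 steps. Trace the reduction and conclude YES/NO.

Answer: YES — reaches normal form λ.0 (λ.λ.0 1) in 2 ≤ 2 steps

Reduction:
  start: (λ.0 0) (λ.λ.0 1)
  [1] (λ.λ.0 1) (λ.λ.0 1)
  [2] λ.0 (λ.λ.0 1)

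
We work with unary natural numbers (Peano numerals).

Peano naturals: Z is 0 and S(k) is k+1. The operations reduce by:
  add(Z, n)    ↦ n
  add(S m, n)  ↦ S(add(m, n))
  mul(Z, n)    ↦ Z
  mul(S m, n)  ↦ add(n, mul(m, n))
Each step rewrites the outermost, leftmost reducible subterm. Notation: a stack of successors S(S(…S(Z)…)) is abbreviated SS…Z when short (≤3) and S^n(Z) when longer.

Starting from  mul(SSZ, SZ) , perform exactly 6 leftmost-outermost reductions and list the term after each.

Answer: after 6 steps: S(S(mul(Z, SZ)))

Working:
  start: mul(SSZ, SZ)
  →1  add(SZ, mul(SZ, SZ))
  →2  S(add(Z, mul(SZ, SZ)))
  →3  S(mul(SZ, SZ))
  →4  S(add(SZ, mul(Z, SZ)))
  →5  S(S(add(Z, mul(Z, SZ))))
  →6  S(S(mul(Z, SZ)))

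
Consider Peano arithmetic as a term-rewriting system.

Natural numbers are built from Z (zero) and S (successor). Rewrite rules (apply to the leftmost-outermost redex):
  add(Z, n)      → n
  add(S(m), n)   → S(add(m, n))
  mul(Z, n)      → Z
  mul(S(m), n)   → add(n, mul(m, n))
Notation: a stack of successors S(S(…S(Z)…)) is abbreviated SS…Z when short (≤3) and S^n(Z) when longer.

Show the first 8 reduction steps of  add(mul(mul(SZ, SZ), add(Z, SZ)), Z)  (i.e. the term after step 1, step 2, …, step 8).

Answer: after 8 steps: S(add(mul(mul(Z, SZ), add(Z, SZ)), Z))

Reduction:
  start: add(mul(mul(SZ, SZ), add(Z, SZ)), Z)
  →1  add(mul(add(SZ, mul(Z, SZ)), add(Z, SZ)), Z)
  →2  add(mul(S(add(Z, mul(Z, SZ))), add(Z, SZ)), Z)
  →3  add(add(add(Z, SZ), mul(add(Z, mul(Z, SZ)), add(Z, SZ))), Z)
  →4  add(add(SZ, mul(add(Z, mul(Z, SZ)), add(Z, SZ))), Z)
  →5  add(S(add(Z, mul(add(Z, mul(Z, SZ)), add(Z, SZ)))), Z)
  →6  S(add(add(Z, mul(add(Z, mul(Z, SZ)), add(Z, SZ))), Z))
  →7  S(add(mul(add(Z, mul(Z, SZ)), add(Z, SZ)), Z))
  →8  S(add(mul(mul(Z, SZ), add(Z, SZ)), Z))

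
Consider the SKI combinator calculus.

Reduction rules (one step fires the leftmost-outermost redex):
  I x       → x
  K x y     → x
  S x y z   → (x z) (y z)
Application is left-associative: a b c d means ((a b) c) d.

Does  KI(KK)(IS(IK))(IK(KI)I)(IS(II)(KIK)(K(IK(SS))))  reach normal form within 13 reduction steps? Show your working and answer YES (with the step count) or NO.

  start: KI(KK)(IS(IK))(IK(KI)I)(IS(II)(KIK)(K(IK(SS))))
  →1  I(IS(IK))(IK(KI)I)(IS(II)(KIK)(K(IK(SS))))
  →2  IS(IK)(IK(KI)I)(IS(II)(KIK)(K(IK(SS))))
  →3  S(IK)(IK(KI)I)(IS(II)(KIK)(K(IK(SS))))
  →4  IK(IS(II)(KIK)(K(IK(SS))))(IK(KI)I(IS(II)(KIK)(K(IK(SS)))))
  →5  K(IS(II)(KIK)(K(IK(SS))))(IK(KI)I(IS(II)(KIK)(K(IK(SS)))))
  →6  IS(II)(KIK)(K(IK(SS)))
  →7  S(II)(KIK)(K(IK(SS)))
  →8  II(K(IK(SS)))(KIK(K(IK(SS))))
  →9  I(K(IK(SS)))(KIK(K(IK(SS))))
  →10  K(IK(SS))(KIK(K(IK(SS))))
  →11  IK(SS)
  →12  K(SS)

Answer: YES — reaches normal form K(SS) in 12 ≤ 13 steps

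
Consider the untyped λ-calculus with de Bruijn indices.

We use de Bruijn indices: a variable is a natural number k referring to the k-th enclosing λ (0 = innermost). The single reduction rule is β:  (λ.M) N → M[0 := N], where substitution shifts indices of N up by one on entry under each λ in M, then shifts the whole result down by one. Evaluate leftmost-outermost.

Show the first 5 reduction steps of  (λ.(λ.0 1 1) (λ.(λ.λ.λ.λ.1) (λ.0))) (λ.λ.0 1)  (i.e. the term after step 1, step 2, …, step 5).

  start: (λ.(λ.0 1 1) (λ.(λ.λ.λ.λ.1) (λ.0))) (λ.λ.0 1)
  [1] (λ.0 (λ.λ.0 1) (λ.λ.0 1)) (λ.(λ.λ.λ.λ.1) (λ.0))
  [2] (λ.(λ.λ.λ.λ.1) (λ.0)) (λ.λ.0 1) (λ.λ.0 1)
  [3] (λ.λ.λ.λ.1) (λ.0) (λ.λ.0 1)
  [4] (λ.λ.λ.1) (λ.λ.0 1)
  [5] λ.λ.1

Answer: after 5 steps: λ.λ.1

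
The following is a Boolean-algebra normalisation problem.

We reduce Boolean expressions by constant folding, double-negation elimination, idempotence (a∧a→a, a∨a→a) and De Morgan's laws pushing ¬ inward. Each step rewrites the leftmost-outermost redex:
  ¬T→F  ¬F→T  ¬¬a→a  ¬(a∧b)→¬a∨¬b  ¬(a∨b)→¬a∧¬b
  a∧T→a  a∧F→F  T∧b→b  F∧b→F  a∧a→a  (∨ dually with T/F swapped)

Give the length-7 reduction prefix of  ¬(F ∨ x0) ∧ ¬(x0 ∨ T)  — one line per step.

Answer: after 7 steps: F

Reduction:
  start: ¬(F ∨ x0) ∧ ¬(x0 ∨ T)
  →1  (¬F ∧ ¬x0) ∧ ¬(x0 ∨ T)
  →2  (T ∧ ¬x0) ∧ ¬(x0 ∨ T)
  →3  ¬x0 ∧ ¬(x0 ∨ T)
  →4  ¬x0 ∧ (¬x0 ∧ ¬T)
  →5  ¬x0 ∧ (¬x0 ∧ F)
  →6  ¬x0 ∧ F
  →7  F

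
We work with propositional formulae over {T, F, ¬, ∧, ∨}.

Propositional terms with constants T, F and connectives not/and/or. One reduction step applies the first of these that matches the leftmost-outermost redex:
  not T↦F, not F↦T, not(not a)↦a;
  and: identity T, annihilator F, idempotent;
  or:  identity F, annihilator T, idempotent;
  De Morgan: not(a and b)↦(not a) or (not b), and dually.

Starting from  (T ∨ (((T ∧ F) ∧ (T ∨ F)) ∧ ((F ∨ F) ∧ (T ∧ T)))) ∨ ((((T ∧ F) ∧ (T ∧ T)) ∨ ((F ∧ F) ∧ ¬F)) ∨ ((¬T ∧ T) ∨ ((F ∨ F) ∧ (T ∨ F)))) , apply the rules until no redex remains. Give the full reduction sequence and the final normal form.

  start: (T ∨ (((T ∧ F) ∧ (T ∨ F)) ∧ ((F ∨ F) ∧ (T ∧ T)))) ∨ ((((T ∧ F) ∧ (T ∧ T)) ∨ ((F ∧ F) ∧ ¬F)) ∨ ((¬T ∧ T) ∨ ((F ∨ F) ∧ (T ∨ F))))
  step 1: T ∨ ((((T ∧ F) ∧ (T ∧ T)) ∨ ((F ∧ F) ∧ ¬F)) ∨ ((¬T ∧ T) ∨ ((F ∨ F) ∧ (T ∨ F))))
  step 2: T

Answer: normal form = T  (in 2 steps)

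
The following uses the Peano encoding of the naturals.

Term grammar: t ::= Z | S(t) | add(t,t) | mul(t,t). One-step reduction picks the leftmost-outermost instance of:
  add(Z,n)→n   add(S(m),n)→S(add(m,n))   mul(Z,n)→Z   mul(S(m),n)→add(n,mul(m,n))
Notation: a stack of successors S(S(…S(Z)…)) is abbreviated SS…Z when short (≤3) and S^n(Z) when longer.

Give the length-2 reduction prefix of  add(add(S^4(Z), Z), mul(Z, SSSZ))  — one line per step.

Answer: after 2 steps: S(add(add(SSSZ, Z), mul(Z, SSSZ)))

Reduction:
  start: add(add(S^4(Z), Z), mul(Z, SSSZ))
  [1] add(S(add(SSSZ, Z)), mul(Z, SSSZ))
  [2] S(add(add(SSSZ, Z), mul(Z, SSSZ)))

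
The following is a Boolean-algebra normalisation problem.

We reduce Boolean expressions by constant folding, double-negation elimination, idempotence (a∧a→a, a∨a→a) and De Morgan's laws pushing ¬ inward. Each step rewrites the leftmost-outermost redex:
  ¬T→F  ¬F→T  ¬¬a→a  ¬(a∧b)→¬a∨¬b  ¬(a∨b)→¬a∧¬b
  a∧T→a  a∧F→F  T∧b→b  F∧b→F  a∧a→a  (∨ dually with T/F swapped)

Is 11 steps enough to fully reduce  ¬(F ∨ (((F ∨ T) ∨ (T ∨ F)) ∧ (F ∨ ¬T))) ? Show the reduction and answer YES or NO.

  start: ¬(F ∨ (((F ∨ T) ∨ (T ∨ F)) ∧ (F ∨ ¬T)))
  [1] ¬F ∧ ¬(((F ∨ T) ∨ (T ∨ F)) ∧ (F ∨ ¬T))
  [2] T ∧ ¬(((F ∨ T) ∨ (T ∨ F)) ∧ (F ∨ ¬T))
  [3] ¬(((F ∨ T) ∨ (T ∨ F)) ∧ (F ∨ ¬T))
  [4] ¬((F ∨ T) ∨ (T ∨ F)) ∨ ¬(F ∨ ¬T)
  [5] (¬(F ∨ T) ∧ ¬(T ∨ F)) ∨ ¬(F ∨ ¬T)
  [6] ((¬F ∧ ¬T) ∧ ¬(T ∨ F)) ∨ ¬(F ∨ ¬T)
  [7] ((T ∧ ¬T) ∧ ¬(T ∨ F)) ∨ ¬(F ∨ ¬T)
  [8] (¬T ∧ ¬(T ∨ F)) ∨ ¬(F ∨ ¬T)
  [9] (F ∧ ¬(T ∨ F)) ∨ ¬(F ∨ ¬T)
  [10] F ∨ ¬(F ∨ ¬T)
  [11] ¬(F ∨ ¬T)

Answer: NO — after 11 steps the term is ¬(F ∨ ¬T), not yet normal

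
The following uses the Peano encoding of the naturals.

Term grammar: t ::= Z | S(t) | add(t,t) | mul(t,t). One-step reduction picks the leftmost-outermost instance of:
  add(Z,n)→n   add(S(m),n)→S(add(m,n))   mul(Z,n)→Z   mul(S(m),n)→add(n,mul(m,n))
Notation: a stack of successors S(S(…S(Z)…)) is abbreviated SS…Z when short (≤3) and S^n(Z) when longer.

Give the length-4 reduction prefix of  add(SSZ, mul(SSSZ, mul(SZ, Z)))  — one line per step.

Answer: after 4 steps: S(S(add(mul(SZ, Z), mul(SSZ, mul(SZ, Z)))))

Reduction:
  start: add(SSZ, mul(SSSZ, mul(SZ, Z)))
  →1  S(add(SZ, mul(SSSZ, mul(SZ, Z))))
  →2  S(S(add(Z, mul(SSSZ, mul(SZ, Z)))))
  →3  S(S(mul(SSSZ, mul(SZ, Z))))
  →4  S(S(add(mul(SZ, Z), mul(SSZ, mul(SZ, Z)))))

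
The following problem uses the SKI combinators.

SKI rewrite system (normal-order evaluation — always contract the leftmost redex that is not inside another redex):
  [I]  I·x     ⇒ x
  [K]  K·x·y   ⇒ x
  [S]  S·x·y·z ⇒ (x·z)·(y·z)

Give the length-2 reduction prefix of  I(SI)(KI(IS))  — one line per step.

Answer: after 2 steps: SII

Derivation:
  start: I(SI)(KI(IS))
  step 1: SI(KI(IS))
  step 2: SII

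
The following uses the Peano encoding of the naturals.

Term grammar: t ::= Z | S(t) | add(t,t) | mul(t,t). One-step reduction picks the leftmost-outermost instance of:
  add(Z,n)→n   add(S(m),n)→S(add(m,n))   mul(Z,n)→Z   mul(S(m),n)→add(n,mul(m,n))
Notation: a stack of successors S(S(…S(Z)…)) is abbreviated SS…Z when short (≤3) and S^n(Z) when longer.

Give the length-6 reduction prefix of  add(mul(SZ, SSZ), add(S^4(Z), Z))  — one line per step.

  start: add(mul(SZ, SSZ), add(S^4(Z), Z))
  step 1: add(add(SSZ, mul(Z, SSZ)), add(S^4(Z), Z))
  step 2: add(S(add(SZ, mul(Z, SSZ))), add(S^4(Z), Z))
  step 3: S(add(add(SZ, mul(Z, SSZ)), add(S^4(Z), Z)))
  step 4: S(add(S(add(Z, mul(Z, SSZ))), add(S^4(Z), Z)))
  step 5: S(S(add(add(Z, mul(Z, SSZ)), add(S^4(Z), Z))))
  step 6: S(S(add(mul(Z, SSZ), add(S^4(Z), Z))))

Answer: after 6 steps: S(S(add(mul(Z, SSZ), add(S^4(Z), Z))))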